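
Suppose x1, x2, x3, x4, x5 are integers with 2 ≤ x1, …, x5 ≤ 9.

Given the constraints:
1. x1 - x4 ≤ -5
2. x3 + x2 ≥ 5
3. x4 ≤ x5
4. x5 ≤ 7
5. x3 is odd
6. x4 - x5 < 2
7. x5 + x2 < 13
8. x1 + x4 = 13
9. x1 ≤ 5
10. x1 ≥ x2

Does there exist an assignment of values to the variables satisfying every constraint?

Unsatisfiable

From constraint 9: x1 ≤ 5. From constraints 3 and 4: x4 ≤ x5 ≤ 7. Hence x1 + x4 ≤ 12. But constraint 8 requires x1 + x4 = 13, and 13 > 12. Contradiction.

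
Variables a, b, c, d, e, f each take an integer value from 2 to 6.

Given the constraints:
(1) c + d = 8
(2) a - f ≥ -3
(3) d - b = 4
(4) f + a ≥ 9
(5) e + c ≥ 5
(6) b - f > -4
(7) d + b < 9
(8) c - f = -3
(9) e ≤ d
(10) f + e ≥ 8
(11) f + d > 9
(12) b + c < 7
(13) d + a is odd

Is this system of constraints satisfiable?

Satisfiable

Take a = 5, b = 2, c = 2, d = 6, e = 6, f = 5. Then constraint 1: c + d = 8; constraint 2: a - f = 0; constraint 3: d - b = 4, and every other listed constraint is also met.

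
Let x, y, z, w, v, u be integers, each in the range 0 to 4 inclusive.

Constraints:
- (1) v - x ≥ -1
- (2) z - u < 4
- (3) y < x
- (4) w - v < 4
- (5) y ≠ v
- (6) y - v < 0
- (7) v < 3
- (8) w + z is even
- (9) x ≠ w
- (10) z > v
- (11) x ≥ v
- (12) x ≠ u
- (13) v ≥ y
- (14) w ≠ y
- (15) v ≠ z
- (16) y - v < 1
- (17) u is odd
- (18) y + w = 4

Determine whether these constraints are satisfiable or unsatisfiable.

Setting (x, y, z, w, v, u) = (2, 0, 4, 4, 1, 1) satisfies everything: constraint 1: v - x = -1; constraint 2: z - u = 3, and the others follow.

Satisfiable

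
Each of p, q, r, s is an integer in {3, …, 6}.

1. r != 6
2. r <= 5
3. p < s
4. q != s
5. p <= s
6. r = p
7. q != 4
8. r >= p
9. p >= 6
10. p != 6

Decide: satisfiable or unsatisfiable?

From constraints 8 and 9: r ≥ p and p ≥ 6, so r ≥ 6. From constraint 2: r ≤ 5. But 5 < 6, so no value of r works.

Unsatisfiable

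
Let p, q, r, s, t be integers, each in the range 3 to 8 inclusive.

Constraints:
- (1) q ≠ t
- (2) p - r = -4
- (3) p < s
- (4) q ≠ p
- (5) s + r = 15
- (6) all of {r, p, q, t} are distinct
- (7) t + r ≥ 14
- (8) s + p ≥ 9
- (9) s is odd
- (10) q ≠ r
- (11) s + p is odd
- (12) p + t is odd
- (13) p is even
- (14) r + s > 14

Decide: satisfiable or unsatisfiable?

Setting (p, q, r, s, t) = (4, 5, 8, 7, 7) satisfies everything: constraint 2: p - r = -4; constraint 5: s + r = 15, and the others follow.

Satisfiable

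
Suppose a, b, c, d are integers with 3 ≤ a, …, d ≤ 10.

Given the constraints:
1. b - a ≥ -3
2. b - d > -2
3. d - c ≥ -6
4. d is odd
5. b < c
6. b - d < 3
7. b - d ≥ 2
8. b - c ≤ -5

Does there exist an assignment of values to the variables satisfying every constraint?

Unsatisfiable

Constraints 3, 7, and 8 give d − c ≥ -6, c − b ≥ 5, b − d ≥ 2.
Adding all 3 inequalities: the left sides telescope to 0, and the right sides sum to (-6) + 5 + 2 = 1. So 0 ≥ 1, which is false.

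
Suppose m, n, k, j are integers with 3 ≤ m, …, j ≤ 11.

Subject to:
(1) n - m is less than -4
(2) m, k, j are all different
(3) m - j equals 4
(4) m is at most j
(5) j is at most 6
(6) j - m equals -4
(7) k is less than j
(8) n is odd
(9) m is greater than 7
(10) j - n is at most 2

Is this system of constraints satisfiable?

From constraint 9: m ≥ 8. From constraints 4 and 5: m ≤ j and j ≤ 6, so m ≤ 6. But 6 < 8, so no value of m works.

Unsatisfiable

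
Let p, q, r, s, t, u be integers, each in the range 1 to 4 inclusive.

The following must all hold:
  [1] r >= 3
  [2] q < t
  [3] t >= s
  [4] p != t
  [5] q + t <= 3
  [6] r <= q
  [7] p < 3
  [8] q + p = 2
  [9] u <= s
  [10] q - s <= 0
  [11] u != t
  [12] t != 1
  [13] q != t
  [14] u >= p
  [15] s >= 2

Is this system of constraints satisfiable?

Unsatisfiable

From constraints 1 and 6: q ≥ r ≥ 3. From constraints 3 and 15: t ≥ s ≥ 2. Hence q + t ≥ 5. But constraint 5 requires q + t ≤ 3, and 3 < 5. Contradiction.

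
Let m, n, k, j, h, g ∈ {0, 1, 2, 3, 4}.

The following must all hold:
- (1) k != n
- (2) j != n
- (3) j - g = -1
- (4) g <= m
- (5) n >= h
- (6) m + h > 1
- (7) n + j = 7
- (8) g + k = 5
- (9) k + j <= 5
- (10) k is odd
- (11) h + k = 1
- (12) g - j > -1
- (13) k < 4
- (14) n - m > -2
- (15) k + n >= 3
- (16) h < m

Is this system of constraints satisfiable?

Satisfiable

Setting (m, n, k, j, h, g) = (4, 4, 1, 3, 0, 4) satisfies everything: constraint 3: j - g = -1; constraint 6: m + h = 4, and the others follow.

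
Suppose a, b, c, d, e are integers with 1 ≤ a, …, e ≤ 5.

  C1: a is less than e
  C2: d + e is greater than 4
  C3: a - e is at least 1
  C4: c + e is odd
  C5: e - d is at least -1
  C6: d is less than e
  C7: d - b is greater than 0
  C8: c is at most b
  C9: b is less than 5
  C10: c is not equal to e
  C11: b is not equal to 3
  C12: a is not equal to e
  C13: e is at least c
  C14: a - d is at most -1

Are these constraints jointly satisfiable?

Constraints 3, 5, and 14 give e − d ≥ -1, d − a ≥ 1, a − e ≥ 1.
Adding all 3 inequalities: the left sides telescope to 0, and the right sides sum to (-1) + 1 + 1 = 1. So 0 ≥ 1, which is false.

Unsatisfiable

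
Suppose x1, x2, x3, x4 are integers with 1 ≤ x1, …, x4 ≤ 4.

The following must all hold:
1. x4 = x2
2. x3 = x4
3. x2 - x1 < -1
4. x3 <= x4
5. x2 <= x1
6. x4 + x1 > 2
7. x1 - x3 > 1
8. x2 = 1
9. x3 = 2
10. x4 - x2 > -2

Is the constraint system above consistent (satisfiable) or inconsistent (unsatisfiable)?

Constraint 9 fixes x3 = 2 and constraint 8 fixes x2 = 1. Constraints 1 and 2 give x3 = x4 = x2, so x3 = x2. But 2 ≠ 1 — contradiction.

Unsatisfiable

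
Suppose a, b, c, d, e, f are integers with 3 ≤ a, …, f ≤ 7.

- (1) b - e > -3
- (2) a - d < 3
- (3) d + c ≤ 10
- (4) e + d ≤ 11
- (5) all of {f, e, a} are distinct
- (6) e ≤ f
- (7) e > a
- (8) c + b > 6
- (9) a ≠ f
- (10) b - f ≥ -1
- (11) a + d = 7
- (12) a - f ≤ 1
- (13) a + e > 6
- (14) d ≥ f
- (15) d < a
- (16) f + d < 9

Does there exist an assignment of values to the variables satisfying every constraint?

Unsatisfiable

Constraints 6, 7, 14, and 15 give a < e, e ≤ f, f ≤ d, d < a. Chaining: a < e ≤ f ≤ d < a, which forces a < a — impossible.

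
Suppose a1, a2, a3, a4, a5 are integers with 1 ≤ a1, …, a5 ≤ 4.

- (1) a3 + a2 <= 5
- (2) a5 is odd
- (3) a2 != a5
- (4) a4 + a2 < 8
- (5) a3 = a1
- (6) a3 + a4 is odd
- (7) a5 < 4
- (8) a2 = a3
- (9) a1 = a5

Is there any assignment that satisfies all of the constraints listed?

From constraints 5, 8, and 9, a2 = a3 = a1 = a5, so a2 = a5. But constraint 3 says a2 ≠ a5. Contradiction.

Unsatisfiable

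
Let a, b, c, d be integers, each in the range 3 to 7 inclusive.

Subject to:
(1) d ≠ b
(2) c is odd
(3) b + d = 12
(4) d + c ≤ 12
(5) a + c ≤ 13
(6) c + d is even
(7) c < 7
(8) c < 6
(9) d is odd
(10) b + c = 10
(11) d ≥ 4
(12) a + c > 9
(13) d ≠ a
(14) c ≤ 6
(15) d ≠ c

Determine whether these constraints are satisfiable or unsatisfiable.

Satisfiable

Take a = 6, b = 5, c = 5, d = 7. Then constraint 3: b + d = 12; constraint 4: d + c = 12; constraint 5: a + c = 11, and every other listed constraint is also met.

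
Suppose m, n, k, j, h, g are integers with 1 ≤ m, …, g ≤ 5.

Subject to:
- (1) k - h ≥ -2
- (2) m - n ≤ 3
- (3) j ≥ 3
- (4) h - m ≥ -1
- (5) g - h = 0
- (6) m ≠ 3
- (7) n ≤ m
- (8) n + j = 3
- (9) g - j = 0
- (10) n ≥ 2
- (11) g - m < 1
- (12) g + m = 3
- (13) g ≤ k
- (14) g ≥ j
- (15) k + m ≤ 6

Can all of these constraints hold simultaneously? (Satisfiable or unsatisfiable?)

Unsatisfiable

From constraints 3 and 14: g ≥ j ≥ 3. From constraints 7 and 10: m ≥ n ≥ 2. Hence g + m ≥ 5. But constraint 12 requires g + m = 3, and 3 < 5. Contradiction.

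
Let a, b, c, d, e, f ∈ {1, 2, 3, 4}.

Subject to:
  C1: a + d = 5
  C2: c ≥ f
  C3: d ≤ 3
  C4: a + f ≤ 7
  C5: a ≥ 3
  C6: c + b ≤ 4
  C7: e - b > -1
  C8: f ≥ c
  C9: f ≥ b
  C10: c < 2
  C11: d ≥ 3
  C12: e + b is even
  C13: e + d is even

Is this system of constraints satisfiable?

Unsatisfiable

From constraint 5: a ≥ 3. From constraint 11: d ≥ 3. Hence a + d ≥ 6. But constraint 1 requires a + d = 5, and 5 < 6. Contradiction.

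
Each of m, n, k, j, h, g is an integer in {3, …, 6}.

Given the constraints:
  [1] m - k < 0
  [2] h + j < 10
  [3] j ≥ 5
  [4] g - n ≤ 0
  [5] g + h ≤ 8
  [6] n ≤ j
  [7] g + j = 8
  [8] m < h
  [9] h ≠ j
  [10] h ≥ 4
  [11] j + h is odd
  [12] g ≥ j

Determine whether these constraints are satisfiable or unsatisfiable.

From constraints 3 and 12: g ≥ j ≥ 5. From constraint 10: h ≥ 4. Hence g + h ≥ 9. But constraint 5 requires g + h ≤ 8, and 8 < 9. Contradiction.

Unsatisfiable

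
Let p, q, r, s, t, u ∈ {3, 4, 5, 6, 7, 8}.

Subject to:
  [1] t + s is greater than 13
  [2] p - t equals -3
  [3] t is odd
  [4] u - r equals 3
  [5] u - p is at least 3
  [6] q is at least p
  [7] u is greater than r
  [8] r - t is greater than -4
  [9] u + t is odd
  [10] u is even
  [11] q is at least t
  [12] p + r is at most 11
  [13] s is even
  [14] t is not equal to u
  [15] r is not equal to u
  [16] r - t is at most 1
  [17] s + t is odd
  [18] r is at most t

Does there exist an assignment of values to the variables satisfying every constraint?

Satisfiable

Take p = 4, q = 8, r = 5, s = 8, t = 7, u = 8. Then constraint 1: t + s = 15; constraint 2: p - t = -3, and every other listed constraint is also met.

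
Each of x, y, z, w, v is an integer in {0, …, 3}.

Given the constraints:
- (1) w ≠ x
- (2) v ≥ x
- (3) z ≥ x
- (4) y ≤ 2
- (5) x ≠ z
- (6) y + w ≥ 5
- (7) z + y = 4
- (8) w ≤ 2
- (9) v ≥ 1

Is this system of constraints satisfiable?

From constraint 4: y ≤ 2. From constraint 8: w ≤ 2. Hence y + w ≤ 4. But constraint 6 requires y + w ≥ 5, and 5 > 4. Contradiction.

Unsatisfiable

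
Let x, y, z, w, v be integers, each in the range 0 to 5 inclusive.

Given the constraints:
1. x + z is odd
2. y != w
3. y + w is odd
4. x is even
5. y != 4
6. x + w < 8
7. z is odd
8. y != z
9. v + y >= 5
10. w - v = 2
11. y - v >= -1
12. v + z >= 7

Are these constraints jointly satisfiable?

Satisfiable

Setting (x, y, z, w, v) = (0, 2, 5, 5, 3) satisfies everything: constraint 6: x + w = 5; constraint 9: v + y = 5; constraint 10: w - v = 2, and the others follow.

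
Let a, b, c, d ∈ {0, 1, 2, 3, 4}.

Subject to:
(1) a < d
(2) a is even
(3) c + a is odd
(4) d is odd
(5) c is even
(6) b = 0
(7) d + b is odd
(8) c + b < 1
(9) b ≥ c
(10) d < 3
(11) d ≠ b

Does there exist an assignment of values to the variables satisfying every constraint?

Constraint 5 makes c even and constraint 2 makes a even, so c + a must be even. Constraint 3 says c + a is odd — contradiction.

Unsatisfiable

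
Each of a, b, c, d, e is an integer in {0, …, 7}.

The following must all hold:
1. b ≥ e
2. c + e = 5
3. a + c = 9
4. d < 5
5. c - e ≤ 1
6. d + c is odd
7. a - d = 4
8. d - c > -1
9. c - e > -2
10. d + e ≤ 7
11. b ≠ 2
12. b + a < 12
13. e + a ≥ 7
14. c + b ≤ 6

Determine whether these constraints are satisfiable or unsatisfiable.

Take a = 7, b = 4, c = 2, d = 3, e = 3. Then constraint 2: c + e = 5; constraint 3: a + c = 9; constraint 5: c - e = -1, and every other listed constraint is also met.

Satisfiable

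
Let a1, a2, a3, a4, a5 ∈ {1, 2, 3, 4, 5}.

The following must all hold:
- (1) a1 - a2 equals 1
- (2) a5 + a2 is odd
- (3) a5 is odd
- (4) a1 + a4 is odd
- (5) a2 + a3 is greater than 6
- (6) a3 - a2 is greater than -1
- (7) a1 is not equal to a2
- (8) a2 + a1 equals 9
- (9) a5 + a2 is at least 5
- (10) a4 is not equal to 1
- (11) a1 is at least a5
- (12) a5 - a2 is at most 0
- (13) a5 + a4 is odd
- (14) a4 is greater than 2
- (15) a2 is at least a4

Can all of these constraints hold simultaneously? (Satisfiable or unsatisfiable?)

The assignment a1 = 5, a2 = 4, a3 = 5, a4 = 4, a5 = 1 works:
  constraint 1 holds since a1 - a2 = 1.
  constraint 5 holds since a2 + a3 = 9.
  constraint 6 holds since a3 - a2 = 1.
The rest check out directly.

Satisfiable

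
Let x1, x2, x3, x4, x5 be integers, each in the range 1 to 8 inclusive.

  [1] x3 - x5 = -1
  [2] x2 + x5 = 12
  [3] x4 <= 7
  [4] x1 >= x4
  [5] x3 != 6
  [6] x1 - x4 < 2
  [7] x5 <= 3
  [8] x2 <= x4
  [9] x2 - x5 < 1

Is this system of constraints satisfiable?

From constraints 3 and 8: x2 ≤ x4 ≤ 7. From constraint 7: x5 ≤ 3. Hence x2 + x5 ≤ 10. But constraint 2 requires x2 + x5 = 12, and 12 > 10. Contradiction.

Unsatisfiable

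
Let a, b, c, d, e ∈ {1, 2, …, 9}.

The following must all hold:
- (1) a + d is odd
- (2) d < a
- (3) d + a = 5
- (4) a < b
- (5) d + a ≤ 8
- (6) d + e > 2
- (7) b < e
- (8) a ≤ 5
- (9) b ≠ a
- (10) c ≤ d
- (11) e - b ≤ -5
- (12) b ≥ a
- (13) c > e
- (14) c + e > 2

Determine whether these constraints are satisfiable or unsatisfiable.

Constraints 2, 4, 7, 10, and 13 give b < e, e < c, c ≤ d, d < a, a < b. Chaining: b < e < c ≤ d < a < b, which forces b < b — impossible.

Unsatisfiable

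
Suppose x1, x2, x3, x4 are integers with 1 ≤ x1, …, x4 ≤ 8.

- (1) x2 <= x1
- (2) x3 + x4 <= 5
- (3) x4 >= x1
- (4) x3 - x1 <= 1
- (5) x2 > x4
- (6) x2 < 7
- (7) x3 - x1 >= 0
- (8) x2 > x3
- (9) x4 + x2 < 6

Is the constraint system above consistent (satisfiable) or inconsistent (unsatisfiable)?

Constraints 1, 7, and 8 give x2 ≤ x1, x1 ≤ x3, x3 < x2. Chaining: x2 ≤ x1 ≤ x3 < x2, which forces x2 < x2 — impossible.

Unsatisfiable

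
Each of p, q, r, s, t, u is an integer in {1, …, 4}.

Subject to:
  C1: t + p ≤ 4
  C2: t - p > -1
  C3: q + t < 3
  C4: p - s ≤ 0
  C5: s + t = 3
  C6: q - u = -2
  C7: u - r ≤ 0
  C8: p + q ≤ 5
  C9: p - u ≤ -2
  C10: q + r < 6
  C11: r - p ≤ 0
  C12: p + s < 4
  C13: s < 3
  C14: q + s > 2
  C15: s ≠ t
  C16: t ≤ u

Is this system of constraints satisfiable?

Constraints 7, 9, and 11 give p − r ≥ 0, r − u ≥ 0, u − p ≥ 2.
Adding all 3 inequalities: the left sides telescope to 0, and the right sides sum to 0 + 0 + 2 = 2. So 0 ≥ 2, which is false.

Unsatisfiable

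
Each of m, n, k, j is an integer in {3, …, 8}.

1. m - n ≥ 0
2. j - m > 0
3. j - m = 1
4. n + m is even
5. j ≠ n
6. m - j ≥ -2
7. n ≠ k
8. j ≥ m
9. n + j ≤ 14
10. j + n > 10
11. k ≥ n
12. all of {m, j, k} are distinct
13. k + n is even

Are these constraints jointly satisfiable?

Take m = 5, n = 5, k = 7, j = 6. Then constraint 1: m - n = 0; constraint 2: j - m = 1, and every other listed constraint is also met.

Satisfiable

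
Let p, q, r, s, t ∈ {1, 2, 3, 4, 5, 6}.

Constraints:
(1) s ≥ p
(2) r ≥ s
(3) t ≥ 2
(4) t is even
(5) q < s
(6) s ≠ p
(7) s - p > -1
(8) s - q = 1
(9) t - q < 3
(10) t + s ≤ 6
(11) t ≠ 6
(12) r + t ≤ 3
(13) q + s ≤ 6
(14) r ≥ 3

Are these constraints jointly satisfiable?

From constraint 14: r ≥ 3. From constraint 3: t ≥ 2. Hence r + t ≥ 5. But constraint 12 requires r + t ≤ 3, and 3 < 5. Contradiction.

Unsatisfiable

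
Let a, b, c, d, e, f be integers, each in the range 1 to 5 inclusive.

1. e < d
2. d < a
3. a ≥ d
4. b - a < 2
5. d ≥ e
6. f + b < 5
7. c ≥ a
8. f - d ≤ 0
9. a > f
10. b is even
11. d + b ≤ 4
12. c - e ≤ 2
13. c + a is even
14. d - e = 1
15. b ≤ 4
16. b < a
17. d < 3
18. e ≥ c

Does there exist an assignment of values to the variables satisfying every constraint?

Constraints 1, 2, 7, and 18 give d < a, a ≤ c, c ≤ e, e < d. Chaining: d < a ≤ c ≤ e < d, which forces d < d — impossible.

Unsatisfiable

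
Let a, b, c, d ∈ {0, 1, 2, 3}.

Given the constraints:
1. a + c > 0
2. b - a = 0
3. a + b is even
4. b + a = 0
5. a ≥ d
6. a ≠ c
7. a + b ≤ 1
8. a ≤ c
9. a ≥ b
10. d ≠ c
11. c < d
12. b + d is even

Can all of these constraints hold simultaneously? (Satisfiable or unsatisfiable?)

Unsatisfiable

Constraints 5, 8, and 11 give a ≤ c, c < d, d ≤ a. Chaining: a ≤ c < d ≤ a, which forces a < a — impossible.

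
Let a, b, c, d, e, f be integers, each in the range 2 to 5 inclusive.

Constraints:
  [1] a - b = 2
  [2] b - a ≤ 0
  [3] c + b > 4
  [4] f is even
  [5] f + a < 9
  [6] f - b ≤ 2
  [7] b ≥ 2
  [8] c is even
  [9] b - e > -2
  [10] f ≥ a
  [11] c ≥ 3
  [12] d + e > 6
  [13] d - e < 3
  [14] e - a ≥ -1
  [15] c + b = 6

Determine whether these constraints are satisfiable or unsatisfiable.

Satisfiable

Try a = 4, b = 2, c = 4, d = 5, e = 3, f = 4.
Check constraint 1: a - b = 2; constraint 2: b - a = -2. The remaining constraints are straightforward to verify.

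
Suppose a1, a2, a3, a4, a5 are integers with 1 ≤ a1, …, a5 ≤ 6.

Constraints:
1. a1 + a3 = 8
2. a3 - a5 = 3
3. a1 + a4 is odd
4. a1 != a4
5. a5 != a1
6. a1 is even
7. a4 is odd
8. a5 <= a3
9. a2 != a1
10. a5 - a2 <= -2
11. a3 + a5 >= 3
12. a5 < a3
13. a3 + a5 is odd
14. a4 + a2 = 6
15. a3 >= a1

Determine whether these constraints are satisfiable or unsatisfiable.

One satisfying assignment is a1 = 4, a2 = 3, a3 = 4, a4 = 3, a5 = 1.
For the less obvious constraints — constraint 1: a1 + a3 = 8; constraint 2: a3 - a5 = 3; constraint 10: a5 - a2 = -2 — and the others hold by inspection.

Satisfiable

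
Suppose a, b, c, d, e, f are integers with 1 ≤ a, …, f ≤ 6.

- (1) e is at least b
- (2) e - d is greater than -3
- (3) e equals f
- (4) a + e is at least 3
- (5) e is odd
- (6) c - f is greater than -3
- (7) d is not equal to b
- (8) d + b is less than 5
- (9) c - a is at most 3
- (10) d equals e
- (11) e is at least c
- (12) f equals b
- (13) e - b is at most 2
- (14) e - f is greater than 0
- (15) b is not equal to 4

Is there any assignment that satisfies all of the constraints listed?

From constraints 3, 10, and 12, d = e = f = b, so d = b. But constraint 7 says d ≠ b. Contradiction.

Unsatisfiable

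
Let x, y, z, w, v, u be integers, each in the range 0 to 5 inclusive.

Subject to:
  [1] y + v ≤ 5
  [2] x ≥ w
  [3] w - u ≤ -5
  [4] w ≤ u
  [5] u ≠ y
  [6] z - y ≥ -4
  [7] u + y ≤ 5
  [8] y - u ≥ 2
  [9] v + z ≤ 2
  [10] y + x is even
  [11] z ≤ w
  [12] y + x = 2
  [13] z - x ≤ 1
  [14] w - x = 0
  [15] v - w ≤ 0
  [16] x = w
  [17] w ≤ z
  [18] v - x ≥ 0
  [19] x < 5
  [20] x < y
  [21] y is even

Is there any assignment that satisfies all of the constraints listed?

Constraints 3, 6, 8, 13, 15, and 18 give w − v ≥ 0, v − x ≥ 0, x − z ≥ -1, z − y ≥ -4, y − u ≥ 2, u − w ≥ 5.
Adding all 6 inequalities: the left sides telescope to 0, and the right sides sum to 0 + 0 + (-1) + (-4) + 2 + 5 = 2. So 0 ≥ 2, which is false.

Unsatisfiable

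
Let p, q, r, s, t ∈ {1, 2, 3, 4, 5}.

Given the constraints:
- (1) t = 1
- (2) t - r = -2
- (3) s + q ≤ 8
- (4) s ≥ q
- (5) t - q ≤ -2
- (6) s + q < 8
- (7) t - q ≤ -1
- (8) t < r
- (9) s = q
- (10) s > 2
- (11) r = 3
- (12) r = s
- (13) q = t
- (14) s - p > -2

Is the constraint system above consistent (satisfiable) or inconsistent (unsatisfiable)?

Unsatisfiable

Constraint 11 fixes r = 3 and constraint 1 fixes t = 1. Constraints 9, 12, and 13 give r = s = q = t, so r = t. But 3 ≠ 1 — contradiction.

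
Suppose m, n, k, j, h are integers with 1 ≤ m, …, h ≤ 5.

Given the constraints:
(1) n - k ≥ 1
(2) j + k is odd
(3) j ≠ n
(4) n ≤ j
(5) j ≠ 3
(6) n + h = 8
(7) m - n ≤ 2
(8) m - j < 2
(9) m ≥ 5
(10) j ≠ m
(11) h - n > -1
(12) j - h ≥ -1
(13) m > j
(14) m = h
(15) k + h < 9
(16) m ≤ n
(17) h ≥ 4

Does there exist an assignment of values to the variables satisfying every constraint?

From constraints 9 and 16: n ≥ m ≥ 5. From constraint 17: h ≥ 4. Hence n + h ≥ 9. But constraint 6 requires n + h = 8, and 8 < 9. Contradiction.

Unsatisfiable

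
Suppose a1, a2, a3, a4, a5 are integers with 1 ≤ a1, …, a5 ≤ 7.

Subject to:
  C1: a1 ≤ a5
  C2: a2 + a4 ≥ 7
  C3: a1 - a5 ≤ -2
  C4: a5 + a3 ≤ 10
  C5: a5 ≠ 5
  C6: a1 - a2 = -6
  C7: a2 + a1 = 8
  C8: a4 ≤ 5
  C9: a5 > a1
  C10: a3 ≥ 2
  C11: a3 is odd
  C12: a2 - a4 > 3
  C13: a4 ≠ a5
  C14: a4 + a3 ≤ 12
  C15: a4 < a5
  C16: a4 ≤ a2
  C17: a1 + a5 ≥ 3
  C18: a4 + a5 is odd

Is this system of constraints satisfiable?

Satisfiable

One satisfying assignment is a1 = 1, a2 = 7, a3 = 7, a4 = 2, a5 = 3.
For the less obvious constraints — constraint 2: a2 + a4 = 9; constraint 3: a1 - a5 = -2; constraint 4: a5 + a3 = 10 — and the others hold by inspection.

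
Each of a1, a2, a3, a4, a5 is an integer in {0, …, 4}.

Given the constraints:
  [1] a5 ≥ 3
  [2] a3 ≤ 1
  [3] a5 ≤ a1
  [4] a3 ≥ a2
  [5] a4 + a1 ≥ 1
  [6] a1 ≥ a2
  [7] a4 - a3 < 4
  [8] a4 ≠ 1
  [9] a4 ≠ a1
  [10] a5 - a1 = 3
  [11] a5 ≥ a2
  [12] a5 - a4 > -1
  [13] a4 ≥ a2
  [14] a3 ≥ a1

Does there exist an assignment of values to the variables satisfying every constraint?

Unsatisfiable

From constraints 1 and 3: a1 ≥ a5 and a5 ≥ 3, so a1 ≥ 3. From constraints 2 and 14: a1 ≤ a3 and a3 ≤ 1, so a1 ≤ 1. But 1 < 3, so no value of a1 works.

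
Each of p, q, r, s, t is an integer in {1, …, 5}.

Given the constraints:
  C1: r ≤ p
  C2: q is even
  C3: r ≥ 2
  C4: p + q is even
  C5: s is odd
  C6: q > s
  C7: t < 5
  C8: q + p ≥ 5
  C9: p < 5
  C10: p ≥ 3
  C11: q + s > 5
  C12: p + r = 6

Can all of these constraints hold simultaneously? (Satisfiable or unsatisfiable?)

Setting (p, q, r, s, t) = (4, 4, 2, 3, 2) satisfies everything: constraint 8: q + p = 8; constraint 11: q + s = 7; constraint 12: p + r = 6, and the others follow.

Satisfiable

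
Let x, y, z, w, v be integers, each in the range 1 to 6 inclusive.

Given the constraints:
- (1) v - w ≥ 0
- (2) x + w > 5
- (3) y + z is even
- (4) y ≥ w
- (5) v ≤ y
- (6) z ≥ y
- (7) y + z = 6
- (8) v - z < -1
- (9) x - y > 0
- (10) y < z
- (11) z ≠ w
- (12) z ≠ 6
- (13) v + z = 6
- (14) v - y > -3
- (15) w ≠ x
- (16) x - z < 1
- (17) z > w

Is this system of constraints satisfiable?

Satisfiable

Setting (x, y, z, w, v) = (4, 2, 4, 2, 2) satisfies everything: constraint 1: v - w = 0; constraint 2: x + w = 6; constraint 7: y + z = 6, and the others follow.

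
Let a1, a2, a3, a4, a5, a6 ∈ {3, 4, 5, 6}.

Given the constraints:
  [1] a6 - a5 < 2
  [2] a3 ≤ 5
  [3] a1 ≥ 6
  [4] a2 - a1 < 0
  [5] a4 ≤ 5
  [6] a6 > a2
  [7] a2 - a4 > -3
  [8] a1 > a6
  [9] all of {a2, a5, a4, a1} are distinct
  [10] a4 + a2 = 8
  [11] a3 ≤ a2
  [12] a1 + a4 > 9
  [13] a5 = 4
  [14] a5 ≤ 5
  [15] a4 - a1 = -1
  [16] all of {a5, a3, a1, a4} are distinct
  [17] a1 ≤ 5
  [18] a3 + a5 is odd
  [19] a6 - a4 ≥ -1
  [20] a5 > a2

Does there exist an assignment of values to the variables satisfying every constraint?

Constraints 2, 5, 14, and 17 confine each of a5, a3, a1, a4 to the 3 values {3, …, 5} (the domain already gives each ≥ 3).
Constraint 16 requires all 4 of them to be distinct, but only 3 values are available — impossible by the pigeonhole principle.

Unsatisfiable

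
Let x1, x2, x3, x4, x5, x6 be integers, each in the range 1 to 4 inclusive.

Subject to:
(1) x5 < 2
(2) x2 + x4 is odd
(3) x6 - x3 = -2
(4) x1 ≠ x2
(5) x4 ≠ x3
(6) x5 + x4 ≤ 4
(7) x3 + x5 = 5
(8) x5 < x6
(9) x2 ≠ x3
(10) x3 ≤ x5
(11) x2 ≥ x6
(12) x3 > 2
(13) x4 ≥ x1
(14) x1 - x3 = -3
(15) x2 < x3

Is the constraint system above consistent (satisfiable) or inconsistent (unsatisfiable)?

Unsatisfiable

Constraints 8, 10, 11, and 15 give x5 < x6, x6 ≤ x2, x2 < x3, x3 ≤ x5. Chaining: x5 < x6 ≤ x2 < x3 ≤ x5, which forces x5 < x5 — impossible.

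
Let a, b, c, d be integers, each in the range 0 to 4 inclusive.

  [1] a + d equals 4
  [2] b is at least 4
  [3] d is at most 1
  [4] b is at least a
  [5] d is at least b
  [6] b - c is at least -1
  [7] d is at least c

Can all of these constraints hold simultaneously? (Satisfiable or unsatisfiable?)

Unsatisfiable

From constraints 2 and 5: d ≥ b and b ≥ 4, so d ≥ 4. From constraint 3: d ≤ 1. But 1 < 4, so no value of d works.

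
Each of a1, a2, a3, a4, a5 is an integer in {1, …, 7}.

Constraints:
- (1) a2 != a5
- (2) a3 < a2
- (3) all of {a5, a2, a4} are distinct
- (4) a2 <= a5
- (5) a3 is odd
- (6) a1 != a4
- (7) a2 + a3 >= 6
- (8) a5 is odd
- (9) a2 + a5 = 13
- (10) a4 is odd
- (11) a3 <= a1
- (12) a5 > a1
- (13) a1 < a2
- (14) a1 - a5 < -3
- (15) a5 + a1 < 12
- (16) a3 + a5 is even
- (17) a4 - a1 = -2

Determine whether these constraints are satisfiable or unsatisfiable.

Satisfiable

One satisfying assignment is a1 = 3, a2 = 6, a3 = 1, a4 = 1, a5 = 7.
For the less obvious constraints — constraint 7: a2 + a3 = 7; constraint 9: a2 + a5 = 13; constraint 14: a1 - a5 = -4 — and the others hold by inspection.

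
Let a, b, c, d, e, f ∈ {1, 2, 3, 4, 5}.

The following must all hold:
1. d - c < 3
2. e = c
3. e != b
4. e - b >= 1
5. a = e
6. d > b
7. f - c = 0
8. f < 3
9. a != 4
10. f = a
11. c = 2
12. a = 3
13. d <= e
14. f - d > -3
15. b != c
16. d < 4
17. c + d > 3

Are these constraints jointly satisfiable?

Constraint 12 fixes a = 3 and constraint 11 fixes c = 2. Constraints 2 and 5 give a = e = c, so a = c. But 3 ≠ 2 — contradiction.

Unsatisfiable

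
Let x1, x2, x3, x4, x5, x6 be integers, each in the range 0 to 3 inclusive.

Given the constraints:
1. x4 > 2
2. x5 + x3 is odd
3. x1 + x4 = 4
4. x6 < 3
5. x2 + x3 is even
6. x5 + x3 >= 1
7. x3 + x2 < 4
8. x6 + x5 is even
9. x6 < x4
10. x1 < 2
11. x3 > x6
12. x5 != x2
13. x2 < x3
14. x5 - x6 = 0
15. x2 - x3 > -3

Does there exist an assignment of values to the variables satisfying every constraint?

Setting (x1, x2, x3, x4, x5, x6) = (1, 0, 2, 3, 1, 1) satisfies everything: constraint 3: x1 + x4 = 4; constraint 6: x5 + x3 = 3, and the others follow.

Satisfiable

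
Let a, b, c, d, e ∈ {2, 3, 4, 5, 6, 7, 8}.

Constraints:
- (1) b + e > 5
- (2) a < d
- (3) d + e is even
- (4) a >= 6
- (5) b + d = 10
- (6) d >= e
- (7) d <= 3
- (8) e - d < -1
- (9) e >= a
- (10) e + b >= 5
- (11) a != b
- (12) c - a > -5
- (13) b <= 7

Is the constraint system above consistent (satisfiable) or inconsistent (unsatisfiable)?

From constraints 4 and 9: e ≥ a and a ≥ 6, so e ≥ 6. From constraints 6 and 7: e ≤ d and d ≤ 3, so e ≤ 3. But 3 < 6, so no value of e works.

Unsatisfiable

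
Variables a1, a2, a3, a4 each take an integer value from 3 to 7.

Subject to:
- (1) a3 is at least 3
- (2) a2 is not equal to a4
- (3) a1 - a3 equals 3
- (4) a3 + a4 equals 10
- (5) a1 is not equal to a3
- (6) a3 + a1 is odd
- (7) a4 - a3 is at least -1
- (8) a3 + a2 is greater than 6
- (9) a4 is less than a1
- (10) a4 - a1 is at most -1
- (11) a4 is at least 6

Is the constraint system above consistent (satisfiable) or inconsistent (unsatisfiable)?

Take a1 = 7, a2 = 5, a3 = 4, a4 = 6. Then constraint 3: a1 - a3 = 3; constraint 4: a3 + a4 = 10, and every other listed constraint is also met.

Satisfiable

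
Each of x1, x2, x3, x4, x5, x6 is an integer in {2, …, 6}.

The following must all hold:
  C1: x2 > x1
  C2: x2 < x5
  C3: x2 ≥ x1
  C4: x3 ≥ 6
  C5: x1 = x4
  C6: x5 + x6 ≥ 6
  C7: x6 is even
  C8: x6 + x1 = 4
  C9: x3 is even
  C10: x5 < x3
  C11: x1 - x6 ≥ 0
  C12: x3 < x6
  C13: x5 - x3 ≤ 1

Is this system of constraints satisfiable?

Unsatisfiable

Constraints 1, 2, 10, 11, and 12 give x1 < x2, x2 < x5, x5 < x3, x3 < x6, x6 ≤ x1. Chaining: x1 < x2 < x5 < x3 < x6 ≤ x1, which forces x1 < x1 — impossible.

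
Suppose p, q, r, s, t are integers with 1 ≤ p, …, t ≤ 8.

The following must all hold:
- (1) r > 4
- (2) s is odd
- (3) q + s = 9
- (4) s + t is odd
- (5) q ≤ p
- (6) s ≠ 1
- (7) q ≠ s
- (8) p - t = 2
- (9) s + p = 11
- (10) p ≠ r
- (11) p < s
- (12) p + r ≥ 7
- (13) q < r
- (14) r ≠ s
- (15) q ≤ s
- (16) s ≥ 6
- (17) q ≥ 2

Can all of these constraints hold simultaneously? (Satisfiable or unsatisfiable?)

Satisfiable

Setting (p, q, r, s, t) = (4, 2, 6, 7, 2) satisfies everything: constraint 3: q + s = 9; constraint 8: p - t = 2; constraint 9: s + p = 11, and the others follow.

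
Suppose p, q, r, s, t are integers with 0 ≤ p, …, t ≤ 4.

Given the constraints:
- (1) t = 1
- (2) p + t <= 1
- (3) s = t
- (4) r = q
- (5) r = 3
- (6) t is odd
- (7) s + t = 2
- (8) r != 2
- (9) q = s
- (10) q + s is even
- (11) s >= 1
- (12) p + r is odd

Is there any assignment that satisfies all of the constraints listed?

Unsatisfiable

Constraint 5 fixes r = 3 and constraint 1 fixes t = 1. Constraints 3, 4, and 9 give r = q = s = t, so r = t. But 3 ≠ 1 — contradiction.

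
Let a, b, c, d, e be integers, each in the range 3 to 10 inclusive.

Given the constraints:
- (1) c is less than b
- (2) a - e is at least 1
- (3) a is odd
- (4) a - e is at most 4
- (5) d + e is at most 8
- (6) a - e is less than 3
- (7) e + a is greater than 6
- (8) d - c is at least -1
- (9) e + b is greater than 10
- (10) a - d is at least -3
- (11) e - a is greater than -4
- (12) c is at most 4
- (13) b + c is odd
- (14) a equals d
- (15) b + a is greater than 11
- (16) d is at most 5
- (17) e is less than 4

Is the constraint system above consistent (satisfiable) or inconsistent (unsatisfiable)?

Take a = 5, b = 8, c = 3, d = 5, e = 3. Then constraint 2: a - e = 2; constraint 4: a - e = 2; constraint 5: d + e = 8, and every other listed constraint is also met.

Satisfiable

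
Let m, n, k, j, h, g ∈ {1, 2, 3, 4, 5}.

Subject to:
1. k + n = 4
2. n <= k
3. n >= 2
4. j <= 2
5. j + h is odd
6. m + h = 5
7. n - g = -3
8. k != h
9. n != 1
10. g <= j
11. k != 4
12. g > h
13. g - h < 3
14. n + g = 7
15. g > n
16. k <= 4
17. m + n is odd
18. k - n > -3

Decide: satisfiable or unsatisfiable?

Unsatisfiable

From constraints 2 and 16: n ≤ k ≤ 4. From constraints 4 and 10: g ≤ j ≤ 2. Hence n + g ≤ 6. But constraint 14 requires n + g = 7, and 7 > 6. Contradiction.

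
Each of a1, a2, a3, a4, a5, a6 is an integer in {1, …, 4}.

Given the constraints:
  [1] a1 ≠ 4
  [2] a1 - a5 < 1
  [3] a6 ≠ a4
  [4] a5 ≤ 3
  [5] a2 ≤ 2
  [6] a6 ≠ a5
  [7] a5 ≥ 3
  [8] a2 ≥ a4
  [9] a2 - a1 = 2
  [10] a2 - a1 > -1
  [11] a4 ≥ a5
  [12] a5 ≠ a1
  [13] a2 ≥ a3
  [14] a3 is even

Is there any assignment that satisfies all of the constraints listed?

Unsatisfiable

From constraints 7 and 11: a4 ≥ a5 and a5 ≥ 3, so a4 ≥ 3. From constraints 5 and 8: a4 ≤ a2 and a2 ≤ 2, so a4 ≤ 2. But 2 < 3, so no value of a4 works.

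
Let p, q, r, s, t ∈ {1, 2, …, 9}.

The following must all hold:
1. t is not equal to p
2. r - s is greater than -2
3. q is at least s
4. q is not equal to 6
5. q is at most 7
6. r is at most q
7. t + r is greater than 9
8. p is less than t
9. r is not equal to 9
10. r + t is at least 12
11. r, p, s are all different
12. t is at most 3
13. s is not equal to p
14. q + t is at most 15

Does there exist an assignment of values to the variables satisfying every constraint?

Unsatisfiable

From constraints 5 and 6: r ≤ q ≤ 7. From constraint 12: t ≤ 3. Hence r + t ≤ 10. But constraint 10 requires r + t ≥ 12, and 12 > 10. Contradiction.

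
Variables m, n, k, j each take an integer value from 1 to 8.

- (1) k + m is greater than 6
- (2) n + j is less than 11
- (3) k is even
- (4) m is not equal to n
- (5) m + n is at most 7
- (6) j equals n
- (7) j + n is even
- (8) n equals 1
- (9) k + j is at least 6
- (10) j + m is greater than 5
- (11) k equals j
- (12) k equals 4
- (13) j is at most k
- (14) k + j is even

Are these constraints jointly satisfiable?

Unsatisfiable

Constraint 12 fixes k = 4 and constraint 8 fixes n = 1. Constraints 6 and 11 give k = j = n, so k = n. But 4 ≠ 1 — contradiction.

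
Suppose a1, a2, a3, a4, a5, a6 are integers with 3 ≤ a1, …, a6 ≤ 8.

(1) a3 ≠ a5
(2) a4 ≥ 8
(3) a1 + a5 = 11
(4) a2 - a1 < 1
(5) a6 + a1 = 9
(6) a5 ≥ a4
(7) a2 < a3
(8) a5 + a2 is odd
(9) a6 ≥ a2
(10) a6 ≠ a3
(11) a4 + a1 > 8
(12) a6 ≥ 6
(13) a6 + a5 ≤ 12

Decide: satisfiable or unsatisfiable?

Unsatisfiable

From constraint 12: a6 ≥ 6. From constraints 2 and 6: a5 ≥ a4 ≥ 8. Hence a6 + a5 ≥ 14. But constraint 13 requires a6 + a5 ≤ 12, and 12 < 14. Contradiction.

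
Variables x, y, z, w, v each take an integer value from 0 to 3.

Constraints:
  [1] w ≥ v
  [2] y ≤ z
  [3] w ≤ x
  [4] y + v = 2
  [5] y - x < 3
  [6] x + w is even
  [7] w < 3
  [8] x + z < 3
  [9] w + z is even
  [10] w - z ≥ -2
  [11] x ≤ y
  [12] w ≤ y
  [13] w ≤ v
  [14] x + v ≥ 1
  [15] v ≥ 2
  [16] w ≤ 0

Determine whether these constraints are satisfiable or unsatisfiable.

From constraint 15: v ≥ 2. From constraints 1 and 16: v ≤ w and w ≤ 0, so v ≤ 0. But 0 < 2, so no value of v works.

Unsatisfiable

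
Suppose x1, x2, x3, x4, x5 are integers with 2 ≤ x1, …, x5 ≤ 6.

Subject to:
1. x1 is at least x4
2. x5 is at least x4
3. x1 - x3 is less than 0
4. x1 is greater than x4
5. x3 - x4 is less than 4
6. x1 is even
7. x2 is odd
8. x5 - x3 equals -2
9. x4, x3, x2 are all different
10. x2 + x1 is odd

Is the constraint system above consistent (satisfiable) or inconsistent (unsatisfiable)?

Satisfiable

The assignment x1 = 4, x2 = 3, x3 = 5, x4 = 2, x5 = 3 works:
  constraint 3 holds since x1 - x3 = -1.
  constraint 5 holds since x3 - x4 = 3.
The rest check out directly.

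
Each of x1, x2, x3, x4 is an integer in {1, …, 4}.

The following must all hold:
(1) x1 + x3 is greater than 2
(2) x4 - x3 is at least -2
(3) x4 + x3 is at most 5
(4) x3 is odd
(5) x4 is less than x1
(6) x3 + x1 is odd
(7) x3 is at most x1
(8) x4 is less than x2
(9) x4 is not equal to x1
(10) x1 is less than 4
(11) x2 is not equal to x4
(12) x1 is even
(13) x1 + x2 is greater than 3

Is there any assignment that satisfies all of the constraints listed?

Take x1 = 2, x2 = 2, x3 = 1, x4 = 1. Then constraint 1: x1 + x3 = 3; constraint 2: x4 - x3 = 0, and every other listed constraint is also met.

Satisfiable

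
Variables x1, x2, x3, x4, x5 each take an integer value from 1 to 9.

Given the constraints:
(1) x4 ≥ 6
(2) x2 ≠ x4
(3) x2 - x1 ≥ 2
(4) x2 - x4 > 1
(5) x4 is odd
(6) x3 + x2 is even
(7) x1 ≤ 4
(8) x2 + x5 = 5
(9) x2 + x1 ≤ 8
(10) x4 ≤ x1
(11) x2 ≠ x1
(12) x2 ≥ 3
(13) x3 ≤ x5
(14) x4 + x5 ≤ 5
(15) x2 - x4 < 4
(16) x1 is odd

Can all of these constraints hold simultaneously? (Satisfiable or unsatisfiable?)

Unsatisfiable

From constraint 12: x2 ≥ 3. From constraints 1 and 10: x1 ≥ x4 ≥ 6. Hence x2 + x1 ≥ 9. But constraint 9 requires x2 + x1 ≤ 8, and 8 < 9. Contradiction.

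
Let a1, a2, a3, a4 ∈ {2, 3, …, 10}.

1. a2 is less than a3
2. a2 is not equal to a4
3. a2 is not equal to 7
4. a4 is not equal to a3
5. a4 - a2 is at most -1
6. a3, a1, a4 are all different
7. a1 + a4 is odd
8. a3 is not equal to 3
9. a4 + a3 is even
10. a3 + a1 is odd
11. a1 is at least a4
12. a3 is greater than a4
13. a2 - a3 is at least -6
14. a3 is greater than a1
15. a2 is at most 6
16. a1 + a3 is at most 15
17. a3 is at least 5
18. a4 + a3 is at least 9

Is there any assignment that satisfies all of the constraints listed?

Try a1 = 6, a2 = 6, a3 = 9, a4 = 3.
Check constraint 5: a4 - a2 = -3; constraint 13: a2 - a3 = -3; constraint 16: a1 + a3 = 15. The remaining constraints are straightforward to verify.

Satisfiable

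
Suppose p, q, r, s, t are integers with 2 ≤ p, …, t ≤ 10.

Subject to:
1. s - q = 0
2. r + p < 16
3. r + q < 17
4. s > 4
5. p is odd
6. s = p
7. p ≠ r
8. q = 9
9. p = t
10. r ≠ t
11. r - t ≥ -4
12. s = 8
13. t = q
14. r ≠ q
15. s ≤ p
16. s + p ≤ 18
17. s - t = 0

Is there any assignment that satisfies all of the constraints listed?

Constraint 12 fixes s = 8 and constraint 8 fixes q = 9. Constraints 6, 9, and 13 give s = p = t = q, so s = q. But 8 ≠ 9 — contradiction.

Unsatisfiable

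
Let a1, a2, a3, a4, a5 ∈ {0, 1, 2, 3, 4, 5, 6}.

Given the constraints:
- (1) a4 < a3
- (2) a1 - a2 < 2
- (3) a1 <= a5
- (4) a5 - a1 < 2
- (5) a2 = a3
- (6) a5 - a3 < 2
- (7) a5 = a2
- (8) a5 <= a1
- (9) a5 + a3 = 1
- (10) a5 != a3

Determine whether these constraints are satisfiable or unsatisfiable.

From constraints 5 and 7, a5 = a2 = a3, so a5 = a3. But constraint 10 says a5 ≠ a3. Contradiction.

Unsatisfiable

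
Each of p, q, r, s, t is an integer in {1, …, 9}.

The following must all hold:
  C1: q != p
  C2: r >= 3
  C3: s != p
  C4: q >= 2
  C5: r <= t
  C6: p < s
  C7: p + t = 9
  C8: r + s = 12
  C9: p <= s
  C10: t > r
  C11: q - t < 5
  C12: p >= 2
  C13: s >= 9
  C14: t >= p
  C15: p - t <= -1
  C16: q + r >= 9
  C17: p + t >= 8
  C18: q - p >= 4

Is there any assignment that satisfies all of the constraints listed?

One satisfying assignment is p = 3, q = 9, r = 3, s = 9, t = 6.
For the less obvious constraints — constraint 7: p + t = 9; constraint 8: r + s = 12; constraint 11: q - t = 3 — and the others hold by inspection.

Satisfiable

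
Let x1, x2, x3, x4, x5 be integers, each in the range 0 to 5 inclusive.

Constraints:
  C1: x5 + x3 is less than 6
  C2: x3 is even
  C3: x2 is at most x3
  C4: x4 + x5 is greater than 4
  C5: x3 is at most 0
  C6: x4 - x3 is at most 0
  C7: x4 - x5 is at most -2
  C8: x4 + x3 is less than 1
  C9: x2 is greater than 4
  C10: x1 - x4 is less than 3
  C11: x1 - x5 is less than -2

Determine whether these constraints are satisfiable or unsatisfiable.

Unsatisfiable

From constraint 9: x2 ≥ 5. From constraints 3 and 5: x2 ≤ x3 and x3 ≤ 0, so x2 ≤ 0. But 0 < 5, so no value of x2 works.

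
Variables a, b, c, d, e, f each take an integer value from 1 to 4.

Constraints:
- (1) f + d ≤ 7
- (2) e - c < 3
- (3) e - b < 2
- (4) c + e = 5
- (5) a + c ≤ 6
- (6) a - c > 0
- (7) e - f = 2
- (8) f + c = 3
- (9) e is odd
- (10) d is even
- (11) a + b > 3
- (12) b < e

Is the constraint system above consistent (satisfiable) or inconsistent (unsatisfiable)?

Satisfiable

Try a = 4, b = 2, c = 2, d = 4, e = 3, f = 1.
Check constraint 1: f + d = 5; constraint 2: e - c = 1. The remaining constraints are straightforward to verify.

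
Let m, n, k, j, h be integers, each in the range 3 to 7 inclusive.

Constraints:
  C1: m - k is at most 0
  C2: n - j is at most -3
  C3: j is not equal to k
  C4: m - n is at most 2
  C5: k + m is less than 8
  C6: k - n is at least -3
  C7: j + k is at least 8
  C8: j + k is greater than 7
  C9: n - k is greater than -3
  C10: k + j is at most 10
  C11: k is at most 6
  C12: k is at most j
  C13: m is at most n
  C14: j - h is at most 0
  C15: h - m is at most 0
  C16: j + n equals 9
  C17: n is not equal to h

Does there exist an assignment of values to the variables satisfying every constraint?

Constraints 2, 4, 14, and 15 give j − n ≥ 3, n − m ≥ -2, m − h ≥ 0, h − j ≥ 0.
Adding all 4 inequalities: the left sides telescope to 0, and the right sides sum to 3 + (-2) + 0 + 0 = 1. So 0 ≥ 1, which is false.

Unsatisfiable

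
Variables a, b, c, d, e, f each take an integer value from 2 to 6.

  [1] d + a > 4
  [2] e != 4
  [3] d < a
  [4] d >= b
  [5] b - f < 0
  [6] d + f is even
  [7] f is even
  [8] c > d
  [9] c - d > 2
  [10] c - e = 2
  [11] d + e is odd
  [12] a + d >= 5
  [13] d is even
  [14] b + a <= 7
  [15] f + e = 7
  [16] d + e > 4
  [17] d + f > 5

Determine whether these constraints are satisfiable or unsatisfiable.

Satisfiable

The assignment a = 3, b = 2, c = 5, d = 2, e = 3, f = 4 works:
  constraint 1 holds since d + a = 5.
  constraint 5 holds since b - f = -2.
  constraint 9 holds since c - d = 3.
The rest check out directly.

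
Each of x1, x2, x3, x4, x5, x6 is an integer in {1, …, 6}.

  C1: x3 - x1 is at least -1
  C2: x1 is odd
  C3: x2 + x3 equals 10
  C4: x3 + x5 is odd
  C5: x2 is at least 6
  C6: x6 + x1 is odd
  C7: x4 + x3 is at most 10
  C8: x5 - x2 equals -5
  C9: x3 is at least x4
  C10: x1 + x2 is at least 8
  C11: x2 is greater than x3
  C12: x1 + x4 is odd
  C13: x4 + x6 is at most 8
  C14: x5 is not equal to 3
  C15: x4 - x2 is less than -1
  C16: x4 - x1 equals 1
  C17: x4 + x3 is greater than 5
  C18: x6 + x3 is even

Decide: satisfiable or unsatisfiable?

Satisfiable

One satisfying assignment is x1 = 3, x2 = 6, x3 = 4, x4 = 4, x5 = 1, x6 = 2.
For the less obvious constraints — constraint 1: x3 - x1 = 1; constraint 3: x2 + x3 = 10; constraint 7: x4 + x3 = 8 — and the others hold by inspection.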